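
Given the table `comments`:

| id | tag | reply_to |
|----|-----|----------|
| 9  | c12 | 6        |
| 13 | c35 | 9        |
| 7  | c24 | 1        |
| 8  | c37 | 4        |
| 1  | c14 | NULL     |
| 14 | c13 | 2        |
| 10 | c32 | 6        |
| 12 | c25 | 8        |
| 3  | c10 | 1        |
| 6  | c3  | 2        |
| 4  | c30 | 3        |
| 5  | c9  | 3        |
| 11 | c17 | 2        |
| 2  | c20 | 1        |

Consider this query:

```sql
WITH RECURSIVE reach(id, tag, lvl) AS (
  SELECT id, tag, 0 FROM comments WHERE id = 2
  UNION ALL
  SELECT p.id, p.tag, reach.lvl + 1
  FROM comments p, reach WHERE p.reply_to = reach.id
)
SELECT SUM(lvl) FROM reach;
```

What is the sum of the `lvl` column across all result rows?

10

Base: id=2 (c20) at lvl 0.
Iteration 1: rows with reply_to in {2} -> c3 (id 6, lvl 1), c17 (id 11, lvl 1), c13 (id 14, lvl 1).
Iteration 2: rows with reply_to in {6,11,14} -> c12 (id 9, lvl 2), c32 (id 10, lvl 2).
Iteration 3: rows with reply_to in {9,10} -> c35 (id 13, lvl 3).
Iteration 4: no rows with reply_to in {13}; recursion stops.
SUM(lvl) = 0 + 1 + 1 + 1 + 2 + 2 + 3 = 10.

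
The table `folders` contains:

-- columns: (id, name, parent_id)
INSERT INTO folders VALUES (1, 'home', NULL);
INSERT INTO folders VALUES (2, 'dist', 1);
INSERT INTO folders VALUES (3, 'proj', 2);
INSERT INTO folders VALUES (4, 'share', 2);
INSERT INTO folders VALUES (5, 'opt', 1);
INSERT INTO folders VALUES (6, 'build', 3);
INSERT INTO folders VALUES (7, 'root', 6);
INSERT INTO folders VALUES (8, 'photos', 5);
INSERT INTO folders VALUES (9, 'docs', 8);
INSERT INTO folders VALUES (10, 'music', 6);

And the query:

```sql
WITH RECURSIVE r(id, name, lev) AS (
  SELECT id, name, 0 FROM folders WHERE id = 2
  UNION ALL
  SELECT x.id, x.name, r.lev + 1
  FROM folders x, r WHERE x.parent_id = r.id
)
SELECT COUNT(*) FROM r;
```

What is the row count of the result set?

Base: id=2 (dist) at lev 0.
Iteration 1: rows with parent_id in {2} -> proj (id 3, lev 1), share (id 4, lev 1).
Iteration 2: rows with parent_id in {3,4} -> build (id 6, lev 2).
Iteration 3: rows with parent_id in {6} -> root (id 7, lev 3), music (id 10, lev 3).
Iteration 4: no rows with parent_id in {7,10}; recursion stops.
Total rows emitted: 6.

6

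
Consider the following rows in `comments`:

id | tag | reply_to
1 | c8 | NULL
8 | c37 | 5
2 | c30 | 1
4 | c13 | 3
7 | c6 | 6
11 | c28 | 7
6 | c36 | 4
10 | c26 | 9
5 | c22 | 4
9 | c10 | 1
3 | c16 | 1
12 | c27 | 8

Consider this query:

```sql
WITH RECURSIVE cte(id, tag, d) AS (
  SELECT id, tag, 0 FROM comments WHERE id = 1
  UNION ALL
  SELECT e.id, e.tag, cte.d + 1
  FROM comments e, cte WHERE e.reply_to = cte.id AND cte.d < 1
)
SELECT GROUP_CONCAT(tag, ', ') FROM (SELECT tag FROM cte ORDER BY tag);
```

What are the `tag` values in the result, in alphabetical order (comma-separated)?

c10, c16, c30, c8

Base: id=1 (c8) at d 0.
Iteration 1: rows with reply_to in {1} -> c30 (id 2, d 1), c16 (id 3, d 1), c10 (id 9, d 1).
Iteration 2: d < 1 fails for all current rows; recursion stops.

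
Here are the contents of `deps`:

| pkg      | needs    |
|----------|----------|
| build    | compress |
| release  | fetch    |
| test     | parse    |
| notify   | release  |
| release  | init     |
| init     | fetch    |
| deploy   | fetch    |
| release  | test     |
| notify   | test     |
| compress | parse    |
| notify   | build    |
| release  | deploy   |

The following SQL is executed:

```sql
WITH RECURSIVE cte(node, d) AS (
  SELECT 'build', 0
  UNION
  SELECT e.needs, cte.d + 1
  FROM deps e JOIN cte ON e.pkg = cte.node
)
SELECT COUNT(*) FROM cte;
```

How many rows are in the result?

Base: (build, d=0).
Iteration 1: edges from {build} -> (compress, d=1).
Iteration 2: edges from {compress} -> (parse, d=2).
Iteration 3: no outgoing edges from {parse}; recursion stops.
Total rows emitted: 3.

3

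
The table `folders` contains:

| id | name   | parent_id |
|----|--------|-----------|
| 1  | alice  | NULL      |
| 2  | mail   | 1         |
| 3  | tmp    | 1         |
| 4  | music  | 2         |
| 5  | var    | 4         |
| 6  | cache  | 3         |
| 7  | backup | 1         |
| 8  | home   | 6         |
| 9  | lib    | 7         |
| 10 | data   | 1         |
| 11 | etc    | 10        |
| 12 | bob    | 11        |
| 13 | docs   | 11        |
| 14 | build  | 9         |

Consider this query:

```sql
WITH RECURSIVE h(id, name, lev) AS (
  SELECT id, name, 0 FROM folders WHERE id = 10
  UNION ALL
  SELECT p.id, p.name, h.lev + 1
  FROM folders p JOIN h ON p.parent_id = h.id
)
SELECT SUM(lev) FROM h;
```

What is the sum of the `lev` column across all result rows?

5

Base: id=10 (data) at lev 0.
Iteration 1: rows with parent_id in {10} -> etc (id 11, lev 1).
Iteration 2: rows with parent_id in {11} -> bob (id 12, lev 2), docs (id 13, lev 2).
Iteration 3: no rows with parent_id in {12,13}; recursion stops.
SUM(lev) = 0 + 1 + 2 + 2 = 5.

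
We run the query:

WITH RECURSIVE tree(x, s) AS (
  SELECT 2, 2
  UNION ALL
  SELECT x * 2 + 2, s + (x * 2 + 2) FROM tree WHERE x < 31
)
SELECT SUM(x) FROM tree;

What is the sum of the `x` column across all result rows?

Base: x=2, s=2.
Iteration 1: 2 < 31 holds -> x = 2 * 2 + 2 = 6, s = 2 + 6 = 8.
Iteration 2: 6 < 31 holds -> x = 6 * 2 + 2 = 14, s = 8 + 14 = 22.
Iteration 3: 14 < 31 holds -> x = 14 * 2 + 2 = 30, s = 22 + 30 = 52.
Iteration 4: 30 < 31 holds -> x = 30 * 2 + 2 = 62, s = 52 + 62 = 114.
Iteration 5: 62 < 31 fails; recursion stops.
SUM(x) = 2 + 6 + 14 + 30 + 62 = 114.

114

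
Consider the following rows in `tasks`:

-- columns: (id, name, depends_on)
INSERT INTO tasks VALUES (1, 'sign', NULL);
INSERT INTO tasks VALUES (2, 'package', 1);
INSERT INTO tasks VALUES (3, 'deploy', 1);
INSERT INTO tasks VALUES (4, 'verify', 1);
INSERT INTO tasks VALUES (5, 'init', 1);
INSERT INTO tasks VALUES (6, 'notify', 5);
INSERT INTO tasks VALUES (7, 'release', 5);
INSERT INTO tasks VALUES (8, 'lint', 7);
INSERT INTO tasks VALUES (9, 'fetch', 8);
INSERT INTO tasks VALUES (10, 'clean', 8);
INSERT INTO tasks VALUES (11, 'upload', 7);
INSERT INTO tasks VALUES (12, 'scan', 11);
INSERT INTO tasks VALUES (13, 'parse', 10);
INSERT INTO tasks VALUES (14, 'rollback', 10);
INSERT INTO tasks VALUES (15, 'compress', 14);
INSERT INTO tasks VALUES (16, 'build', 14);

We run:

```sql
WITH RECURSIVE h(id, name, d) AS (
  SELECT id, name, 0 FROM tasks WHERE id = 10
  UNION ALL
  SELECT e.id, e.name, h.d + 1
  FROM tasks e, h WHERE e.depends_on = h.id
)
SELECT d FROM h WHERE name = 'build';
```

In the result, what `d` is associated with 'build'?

Base: id=10 (clean) at d 0.
Iteration 1: rows with depends_on in {10} -> parse (id 13, d 1), rollback (id 14, d 1).
Iteration 2: rows with depends_on in {13,14} -> compress (id 15, d 2), build (id 16, d 2).
Iteration 3: no rows with depends_on in {15,16}; recursion stops.

2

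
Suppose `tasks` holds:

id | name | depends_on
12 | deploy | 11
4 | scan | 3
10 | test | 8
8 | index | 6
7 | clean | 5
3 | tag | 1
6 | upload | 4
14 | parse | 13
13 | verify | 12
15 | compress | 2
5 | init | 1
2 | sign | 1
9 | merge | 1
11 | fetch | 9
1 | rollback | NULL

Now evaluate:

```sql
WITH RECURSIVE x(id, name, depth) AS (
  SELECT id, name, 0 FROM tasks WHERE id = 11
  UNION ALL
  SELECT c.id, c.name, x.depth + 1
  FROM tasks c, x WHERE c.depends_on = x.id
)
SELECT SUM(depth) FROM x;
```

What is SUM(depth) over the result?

Base: id=11 (fetch) at depth 0.
Iteration 1: rows with depends_on in {11} -> deploy (id 12, depth 1).
Iteration 2: rows with depends_on in {12} -> verify (id 13, depth 2).
Iteration 3: rows with depends_on in {13} -> parse (id 14, depth 3).
Iteration 4: no rows with depends_on in {14}; recursion stops.
SUM(depth) = 0 + 1 + 2 + 3 = 6.

6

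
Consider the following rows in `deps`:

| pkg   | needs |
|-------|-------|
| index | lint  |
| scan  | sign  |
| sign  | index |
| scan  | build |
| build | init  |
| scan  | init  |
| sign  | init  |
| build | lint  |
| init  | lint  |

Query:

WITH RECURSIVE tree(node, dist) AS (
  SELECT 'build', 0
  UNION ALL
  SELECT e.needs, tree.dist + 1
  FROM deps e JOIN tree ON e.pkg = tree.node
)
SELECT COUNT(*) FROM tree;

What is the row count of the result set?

4

Base: (build, dist=0).
Iteration 1: edges from {build} -> (init, dist=1), (lint, dist=1).
Iteration 2: edges from {init,lint} -> (lint, dist=2).
Iteration 3: no outgoing edges from {lint}; recursion stops.
Total rows emitted: 4.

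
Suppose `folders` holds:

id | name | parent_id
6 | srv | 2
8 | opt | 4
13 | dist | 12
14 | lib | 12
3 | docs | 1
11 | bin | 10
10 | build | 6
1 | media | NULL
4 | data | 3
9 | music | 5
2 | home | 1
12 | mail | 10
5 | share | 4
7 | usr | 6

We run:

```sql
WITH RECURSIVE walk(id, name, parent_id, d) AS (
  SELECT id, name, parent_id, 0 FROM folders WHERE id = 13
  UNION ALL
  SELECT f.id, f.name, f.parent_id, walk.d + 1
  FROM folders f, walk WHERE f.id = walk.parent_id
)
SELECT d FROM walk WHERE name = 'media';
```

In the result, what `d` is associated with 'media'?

5

Base: id=13 (dist), parent_id=12, d 0.
Iteration 1: join on id=12 -> mail (id 12, parent_id=10, d 1).
Iteration 2: join on id=10 -> build (id 10, parent_id=6, d 2).
Iteration 3: join on id=6 -> srv (id 6, parent_id=2, d 3).
Iteration 4: join on id=2 -> home (id 2, parent_id=1, d 4).
Iteration 5: join on id=1 -> media (id 1, parent_id=NULL, d 5).
Iteration 6: parent_id is NULL; no match; recursion stops.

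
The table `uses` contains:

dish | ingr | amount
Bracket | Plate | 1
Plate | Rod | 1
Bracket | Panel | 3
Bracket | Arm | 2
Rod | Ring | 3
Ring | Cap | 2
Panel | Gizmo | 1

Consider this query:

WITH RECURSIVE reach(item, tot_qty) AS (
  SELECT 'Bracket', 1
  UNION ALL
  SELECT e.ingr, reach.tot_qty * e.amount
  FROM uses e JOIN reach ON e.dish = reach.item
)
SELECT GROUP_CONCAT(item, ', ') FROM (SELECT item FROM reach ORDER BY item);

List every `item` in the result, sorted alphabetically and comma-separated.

Arm, Bracket, Cap, Gizmo, Panel, Plate, Ring, Rod

Base: (Bracket, tot_qty=1).
Iteration 1: components of {Bracket} -> Arm = 1*2 = 2, Panel = 1*3 = 3, Plate = 1*1 = 1.
Iteration 2: components of {Arm,Panel,Plate} -> Gizmo = 3*1 = 3, Rod = 1*1 = 1.
Iteration 3: components of {Gizmo,Rod} -> Ring = 1*3 = 3.
Iteration 4: components of {Ring} -> Cap = 3*2 = 6.
Iteration 5: no further components; recursion stops.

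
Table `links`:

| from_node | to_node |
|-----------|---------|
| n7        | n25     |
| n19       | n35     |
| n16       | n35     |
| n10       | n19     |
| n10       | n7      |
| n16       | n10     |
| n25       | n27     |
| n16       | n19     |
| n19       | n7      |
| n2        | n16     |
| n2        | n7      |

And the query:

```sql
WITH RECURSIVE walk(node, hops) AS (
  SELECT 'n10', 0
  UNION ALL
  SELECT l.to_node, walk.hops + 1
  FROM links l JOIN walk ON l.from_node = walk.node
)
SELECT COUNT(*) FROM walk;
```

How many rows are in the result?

Base: (n10, hops=0).
Iteration 1: edges from {n10} -> (n19, hops=1), (n7, hops=1).
Iteration 2: edges from {n19,n7} -> (n25, hops=2), (n35, hops=2), (n7, hops=2).
Iteration 3: edges from {n25,n35,n7} -> (n25, hops=3), (n27, hops=3).
Iteration 4: edges from {n25,n27} -> (n27, hops=4).
Iteration 5: no outgoing edges from {n27}; recursion stops.
Total rows emitted: 9.

9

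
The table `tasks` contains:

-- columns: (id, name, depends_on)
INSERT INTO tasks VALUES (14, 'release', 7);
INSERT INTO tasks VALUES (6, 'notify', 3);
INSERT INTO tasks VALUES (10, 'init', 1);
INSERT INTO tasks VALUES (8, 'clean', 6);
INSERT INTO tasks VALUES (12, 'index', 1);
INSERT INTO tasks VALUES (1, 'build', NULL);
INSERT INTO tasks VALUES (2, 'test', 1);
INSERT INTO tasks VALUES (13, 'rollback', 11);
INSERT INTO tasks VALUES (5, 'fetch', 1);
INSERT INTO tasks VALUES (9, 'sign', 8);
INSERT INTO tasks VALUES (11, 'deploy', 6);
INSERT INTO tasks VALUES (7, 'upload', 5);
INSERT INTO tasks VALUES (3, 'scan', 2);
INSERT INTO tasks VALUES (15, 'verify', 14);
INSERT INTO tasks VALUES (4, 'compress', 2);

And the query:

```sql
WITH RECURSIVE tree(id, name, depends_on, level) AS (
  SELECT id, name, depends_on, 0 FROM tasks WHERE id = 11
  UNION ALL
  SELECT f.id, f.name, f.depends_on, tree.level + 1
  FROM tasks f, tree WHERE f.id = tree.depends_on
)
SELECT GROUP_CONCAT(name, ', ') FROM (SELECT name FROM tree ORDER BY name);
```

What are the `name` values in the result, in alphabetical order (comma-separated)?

build, deploy, notify, scan, test

Base: id=11 (deploy), depends_on=6, level 0.
Iteration 1: join on id=6 -> notify (id 6, depends_on=3, level 1).
Iteration 2: join on id=3 -> scan (id 3, depends_on=2, level 2).
Iteration 3: join on id=2 -> test (id 2, depends_on=1, level 3).
Iteration 4: join on id=1 -> build (id 1, depends_on=NULL, level 4).
Iteration 5: depends_on is NULL; no match; recursion stops.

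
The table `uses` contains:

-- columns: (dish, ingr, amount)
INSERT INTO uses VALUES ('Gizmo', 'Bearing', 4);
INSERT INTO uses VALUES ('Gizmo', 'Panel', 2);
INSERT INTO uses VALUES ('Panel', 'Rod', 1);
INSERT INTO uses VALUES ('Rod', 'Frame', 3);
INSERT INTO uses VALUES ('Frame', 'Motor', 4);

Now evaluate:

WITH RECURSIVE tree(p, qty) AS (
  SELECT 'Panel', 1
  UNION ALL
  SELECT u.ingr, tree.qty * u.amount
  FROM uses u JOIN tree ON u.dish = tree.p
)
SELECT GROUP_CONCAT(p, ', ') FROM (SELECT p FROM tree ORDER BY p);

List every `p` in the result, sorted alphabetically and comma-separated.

Base: (Panel, qty=1).
Iteration 1: components of {Panel} -> Rod = 1*1 = 1.
Iteration 2: components of {Rod} -> Frame = 1*3 = 3.
Iteration 3: components of {Frame} -> Motor = 3*4 = 12.
Iteration 4: no further components; recursion stops.

Frame, Motor, Panel, Rod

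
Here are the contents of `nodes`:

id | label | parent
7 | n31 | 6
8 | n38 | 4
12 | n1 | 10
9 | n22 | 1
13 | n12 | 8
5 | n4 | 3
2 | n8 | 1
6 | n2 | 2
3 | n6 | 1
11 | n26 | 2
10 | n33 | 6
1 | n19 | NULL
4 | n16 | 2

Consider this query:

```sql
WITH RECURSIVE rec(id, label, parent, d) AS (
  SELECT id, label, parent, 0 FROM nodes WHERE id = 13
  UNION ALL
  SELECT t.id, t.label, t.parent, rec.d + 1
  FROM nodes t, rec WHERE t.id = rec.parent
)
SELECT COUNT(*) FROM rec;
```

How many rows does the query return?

5

Base: id=13 (n12), parent=8, d 0.
Iteration 1: join on id=8 -> n38 (id 8, parent=4, d 1).
Iteration 2: join on id=4 -> n16 (id 4, parent=2, d 2).
Iteration 3: join on id=2 -> n8 (id 2, parent=1, d 3).
Iteration 4: join on id=1 -> n19 (id 1, parent=NULL, d 4).
Iteration 5: parent is NULL; no match; recursion stops.
Total rows emitted: 5.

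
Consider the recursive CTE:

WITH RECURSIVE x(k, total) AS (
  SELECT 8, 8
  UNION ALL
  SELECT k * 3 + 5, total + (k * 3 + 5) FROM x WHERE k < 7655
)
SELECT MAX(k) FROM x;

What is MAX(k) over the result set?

22961

Base: k=8, total=8.
Iteration 1: 8 < 7655 holds -> k = 8 * 3 + 5 = 29, total = 8 + 29 = 37.
Iteration 2: 29 < 7655 holds -> k = 29 * 3 + 5 = 92, total = 37 + 92 = 129.
Iteration 3: 92 < 7655 holds -> k = 92 * 3 + 5 = 281, total = 129 + 281 = 410.
Iteration 4: 281 < 7655 holds -> k = 281 * 3 + 5 = 848, total = 410 + 848 = 1258.
Iteration 5: 848 < 7655 holds -> k = 848 * 3 + 5 = 2549, total = 1258 + 2549 = 3807.
Iteration 6: 2549 < 7655 holds -> k = 2549 * 3 + 5 = 7652, total = 3807 + 7652 = 11459.
Iteration 7: 7652 < 7655 holds -> k = 7652 * 3 + 5 = 22961, total = 11459 + 22961 = 34420.
Iteration 8: 22961 < 7655 fails; recursion stops.
k values: 8, 29, 92, 281, 848, 2549, 7652, 22961; the maximum is 22961.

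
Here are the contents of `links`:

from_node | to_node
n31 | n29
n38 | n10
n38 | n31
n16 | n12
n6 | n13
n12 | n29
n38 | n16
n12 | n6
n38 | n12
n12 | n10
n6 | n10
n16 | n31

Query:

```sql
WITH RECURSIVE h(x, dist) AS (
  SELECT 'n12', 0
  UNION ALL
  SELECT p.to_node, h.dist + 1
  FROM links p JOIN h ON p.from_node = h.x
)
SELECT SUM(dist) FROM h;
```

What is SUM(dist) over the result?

7

Base: (n12, dist=0).
Iteration 1: edges from {n12} -> (n10, dist=1), (n29, dist=1), (n6, dist=1).
Iteration 2: edges from {n10,n29,n6} -> (n10, dist=2), (n13, dist=2).
Iteration 3: no outgoing edges from {n10,n13}; recursion stops.
SUM(dist) = 0 + 1 + 1 + 1 + 2 + 2 = 7.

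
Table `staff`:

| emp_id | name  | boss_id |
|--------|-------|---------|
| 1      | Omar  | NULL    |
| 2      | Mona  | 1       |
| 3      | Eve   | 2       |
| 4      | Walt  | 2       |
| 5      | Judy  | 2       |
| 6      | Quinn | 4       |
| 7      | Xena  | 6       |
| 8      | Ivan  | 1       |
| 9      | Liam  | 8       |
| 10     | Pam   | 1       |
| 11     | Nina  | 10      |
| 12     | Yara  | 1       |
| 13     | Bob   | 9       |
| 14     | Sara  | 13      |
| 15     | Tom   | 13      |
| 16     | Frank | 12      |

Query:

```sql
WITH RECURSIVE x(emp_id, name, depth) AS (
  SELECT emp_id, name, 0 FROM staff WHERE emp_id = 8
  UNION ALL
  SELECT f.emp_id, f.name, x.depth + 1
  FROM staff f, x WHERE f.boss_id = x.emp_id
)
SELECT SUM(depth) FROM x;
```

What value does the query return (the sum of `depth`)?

Base: emp_id=8 (Ivan) at depth 0.
Iteration 1: rows with boss_id in {8} -> Liam (id 9, depth 1).
Iteration 2: rows with boss_id in {9} -> Bob (id 13, depth 2).
Iteration 3: rows with boss_id in {13} -> Sara (id 14, depth 3), Tom (id 15, depth 3).
Iteration 4: no rows with boss_id in {14,15}; recursion stops.
SUM(depth) = 0 + 1 + 2 + 3 + 3 = 9.

9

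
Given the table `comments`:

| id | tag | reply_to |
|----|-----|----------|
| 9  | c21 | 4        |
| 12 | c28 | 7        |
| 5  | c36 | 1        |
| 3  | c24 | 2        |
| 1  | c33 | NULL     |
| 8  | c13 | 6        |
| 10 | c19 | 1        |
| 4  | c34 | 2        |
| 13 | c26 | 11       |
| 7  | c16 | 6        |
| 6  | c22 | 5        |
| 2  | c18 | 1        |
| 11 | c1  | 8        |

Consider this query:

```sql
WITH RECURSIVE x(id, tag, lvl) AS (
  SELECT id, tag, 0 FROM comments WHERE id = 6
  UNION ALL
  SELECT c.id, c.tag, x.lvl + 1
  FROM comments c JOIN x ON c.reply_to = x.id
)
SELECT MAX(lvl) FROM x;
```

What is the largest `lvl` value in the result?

Base: id=6 (c22) at lvl 0.
Iteration 1: rows with reply_to in {6} -> c16 (id 7, lvl 1), c13 (id 8, lvl 1).
Iteration 2: rows with reply_to in {7,8} -> c1 (id 11, lvl 2), c28 (id 12, lvl 2).
Iteration 3: rows with reply_to in {11,12} -> c26 (id 13, lvl 3).
Iteration 4: no rows with reply_to in {13}; recursion stops.
lvl values: 0, 1, 1, 2, 2, 3; the maximum is 3.

3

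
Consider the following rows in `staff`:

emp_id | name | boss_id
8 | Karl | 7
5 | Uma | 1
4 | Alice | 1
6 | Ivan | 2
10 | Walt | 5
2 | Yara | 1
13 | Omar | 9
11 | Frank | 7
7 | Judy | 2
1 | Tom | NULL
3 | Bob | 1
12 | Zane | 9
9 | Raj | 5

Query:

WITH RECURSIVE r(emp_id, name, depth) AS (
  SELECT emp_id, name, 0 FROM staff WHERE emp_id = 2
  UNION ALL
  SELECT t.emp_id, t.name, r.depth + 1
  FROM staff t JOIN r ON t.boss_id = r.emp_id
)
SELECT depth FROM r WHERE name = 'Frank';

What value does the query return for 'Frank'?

Base: emp_id=2 (Yara) at depth 0.
Iteration 1: rows with boss_id in {2} -> Ivan (id 6, depth 1), Judy (id 7, depth 1).
Iteration 2: rows with boss_id in {6,7} -> Karl (id 8, depth 2), Frank (id 11, depth 2).
Iteration 3: no rows with boss_id in {8,11}; recursion stops.

2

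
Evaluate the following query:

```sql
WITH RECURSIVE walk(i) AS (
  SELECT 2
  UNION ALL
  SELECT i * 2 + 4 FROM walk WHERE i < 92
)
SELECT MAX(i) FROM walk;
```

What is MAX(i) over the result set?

92

Base: i=2.
Iteration 1: 2 < 92 holds -> i = 2 * 2 + 4 = 8.
Iteration 2: 8 < 92 holds -> i = 8 * 2 + 4 = 20.
Iteration 3: 20 < 92 holds -> i = 20 * 2 + 4 = 44.
Iteration 4: 44 < 92 holds -> i = 44 * 2 + 4 = 92.
Iteration 5: 92 < 92 fails; recursion stops.
i values: 2, 8, 20, 44, 92; the maximum is 92.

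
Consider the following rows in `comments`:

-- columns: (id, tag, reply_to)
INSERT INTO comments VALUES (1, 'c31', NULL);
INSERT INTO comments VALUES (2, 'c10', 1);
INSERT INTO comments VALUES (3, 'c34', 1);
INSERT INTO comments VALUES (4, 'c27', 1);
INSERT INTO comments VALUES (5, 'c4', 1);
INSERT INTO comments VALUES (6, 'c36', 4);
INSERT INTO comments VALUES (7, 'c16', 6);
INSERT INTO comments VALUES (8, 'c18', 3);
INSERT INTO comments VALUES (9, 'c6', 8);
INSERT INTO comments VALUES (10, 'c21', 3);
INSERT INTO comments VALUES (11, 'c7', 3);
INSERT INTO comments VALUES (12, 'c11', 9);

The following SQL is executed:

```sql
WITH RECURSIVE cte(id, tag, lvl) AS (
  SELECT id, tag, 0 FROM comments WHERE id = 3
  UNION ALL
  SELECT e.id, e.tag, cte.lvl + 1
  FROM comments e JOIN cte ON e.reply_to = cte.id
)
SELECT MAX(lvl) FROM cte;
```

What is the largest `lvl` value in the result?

3

Base: id=3 (c34) at lvl 0.
Iteration 1: rows with reply_to in {3} -> c18 (id 8, lvl 1), c21 (id 10, lvl 1), c7 (id 11, lvl 1).
Iteration 2: rows with reply_to in {8,10,11} -> c6 (id 9, lvl 2).
Iteration 3: rows with reply_to in {9} -> c11 (id 12, lvl 3).
Iteration 4: no rows with reply_to in {12}; recursion stops.
lvl values: 0, 1, 1, 1, 2, 3; the maximum is 3.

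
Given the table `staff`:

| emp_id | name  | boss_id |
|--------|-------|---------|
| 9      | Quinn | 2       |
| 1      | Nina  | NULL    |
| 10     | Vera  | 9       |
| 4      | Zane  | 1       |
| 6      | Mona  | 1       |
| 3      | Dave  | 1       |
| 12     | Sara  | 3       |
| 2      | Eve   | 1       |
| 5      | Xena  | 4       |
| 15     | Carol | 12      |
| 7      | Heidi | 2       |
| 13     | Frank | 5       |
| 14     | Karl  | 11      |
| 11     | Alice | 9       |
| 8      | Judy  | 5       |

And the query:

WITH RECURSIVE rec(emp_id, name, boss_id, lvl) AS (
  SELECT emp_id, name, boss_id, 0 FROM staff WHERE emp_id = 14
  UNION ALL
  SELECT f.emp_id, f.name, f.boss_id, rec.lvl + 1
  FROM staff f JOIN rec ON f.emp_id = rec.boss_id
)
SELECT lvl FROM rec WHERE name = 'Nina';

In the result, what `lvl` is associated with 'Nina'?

Base: emp_id=14 (Karl), boss_id=11, lvl 0.
Iteration 1: join on emp_id=11 -> Alice (id 11, boss_id=9, lvl 1).
Iteration 2: join on emp_id=9 -> Quinn (id 9, boss_id=2, lvl 2).
Iteration 3: join on emp_id=2 -> Eve (id 2, boss_id=1, lvl 3).
Iteration 4: join on emp_id=1 -> Nina (id 1, boss_id=NULL, lvl 4).
Iteration 5: boss_id is NULL; no match; recursion stops.

4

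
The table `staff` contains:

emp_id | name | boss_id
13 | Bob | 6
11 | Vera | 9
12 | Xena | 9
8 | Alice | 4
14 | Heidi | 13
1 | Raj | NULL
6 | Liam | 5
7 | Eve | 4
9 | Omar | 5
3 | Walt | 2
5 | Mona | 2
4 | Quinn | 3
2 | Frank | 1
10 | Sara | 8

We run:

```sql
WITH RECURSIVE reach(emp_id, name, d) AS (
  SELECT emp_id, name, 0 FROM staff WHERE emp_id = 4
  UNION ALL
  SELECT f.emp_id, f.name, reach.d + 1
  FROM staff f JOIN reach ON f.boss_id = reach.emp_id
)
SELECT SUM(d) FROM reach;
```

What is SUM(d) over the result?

Base: emp_id=4 (Quinn) at d 0.
Iteration 1: rows with boss_id in {4} -> Eve (id 7, d 1), Alice (id 8, d 1).
Iteration 2: rows with boss_id in {7,8} -> Sara (id 10, d 2).
Iteration 3: no rows with boss_id in {10}; recursion stops.
SUM(d) = 0 + 1 + 1 + 2 = 4.

4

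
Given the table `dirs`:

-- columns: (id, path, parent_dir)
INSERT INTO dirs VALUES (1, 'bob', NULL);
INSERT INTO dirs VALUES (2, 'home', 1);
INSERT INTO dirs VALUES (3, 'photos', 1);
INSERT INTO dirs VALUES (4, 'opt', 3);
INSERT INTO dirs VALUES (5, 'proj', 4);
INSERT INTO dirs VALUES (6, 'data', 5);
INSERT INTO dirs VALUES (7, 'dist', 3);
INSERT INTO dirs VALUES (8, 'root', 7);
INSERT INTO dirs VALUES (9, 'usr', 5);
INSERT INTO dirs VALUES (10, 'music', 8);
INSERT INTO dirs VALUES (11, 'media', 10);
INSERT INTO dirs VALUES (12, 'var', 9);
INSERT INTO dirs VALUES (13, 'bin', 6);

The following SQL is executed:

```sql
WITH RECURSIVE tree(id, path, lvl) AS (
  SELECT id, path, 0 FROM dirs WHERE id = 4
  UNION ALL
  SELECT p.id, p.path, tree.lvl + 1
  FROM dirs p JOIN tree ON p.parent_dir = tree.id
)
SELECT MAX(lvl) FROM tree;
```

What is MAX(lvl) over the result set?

3

Base: id=4 (opt) at lvl 0.
Iteration 1: rows with parent_dir in {4} -> proj (id 5, lvl 1).
Iteration 2: rows with parent_dir in {5} -> data (id 6, lvl 2), usr (id 9, lvl 2).
Iteration 3: rows with parent_dir in {6,9} -> var (id 12, lvl 3), bin (id 13, lvl 3).
Iteration 4: no rows with parent_dir in {12,13}; recursion stops.
lvl values: 0, 1, 2, 2, 3, 3; the maximum is 3.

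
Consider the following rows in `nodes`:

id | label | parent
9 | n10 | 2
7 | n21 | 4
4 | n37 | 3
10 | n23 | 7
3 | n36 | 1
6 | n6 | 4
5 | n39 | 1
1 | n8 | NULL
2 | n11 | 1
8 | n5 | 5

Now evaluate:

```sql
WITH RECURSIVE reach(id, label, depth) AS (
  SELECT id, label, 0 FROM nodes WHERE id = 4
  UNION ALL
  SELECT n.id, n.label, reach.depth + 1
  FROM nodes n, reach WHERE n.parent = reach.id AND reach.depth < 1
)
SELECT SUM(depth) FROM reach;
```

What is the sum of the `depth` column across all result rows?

Base: id=4 (n37) at depth 0.
Iteration 1: rows with parent in {4} -> n6 (id 6, depth 1), n21 (id 7, depth 1).
Iteration 2: depth < 1 fails for all current rows; recursion stops.
SUM(depth) = 0 + 1 + 1 = 2.

2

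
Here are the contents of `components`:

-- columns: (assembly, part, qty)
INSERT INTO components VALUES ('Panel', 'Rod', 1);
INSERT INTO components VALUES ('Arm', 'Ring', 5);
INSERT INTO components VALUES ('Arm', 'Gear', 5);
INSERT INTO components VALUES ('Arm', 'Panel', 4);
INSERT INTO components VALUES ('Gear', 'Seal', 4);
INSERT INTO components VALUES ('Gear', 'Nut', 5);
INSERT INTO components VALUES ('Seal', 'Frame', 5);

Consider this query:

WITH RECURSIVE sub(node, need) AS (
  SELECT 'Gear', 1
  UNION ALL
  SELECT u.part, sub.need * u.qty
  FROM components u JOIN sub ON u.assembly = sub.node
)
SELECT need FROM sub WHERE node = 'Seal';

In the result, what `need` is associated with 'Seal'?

Base: (Gear, need=1).
Iteration 1: components of {Gear} -> Nut = 1*5 = 5, Seal = 1*4 = 4.
Iteration 2: components of {Nut,Seal} -> Frame = 4*5 = 20.
Iteration 3: no further components; recursion stops.

4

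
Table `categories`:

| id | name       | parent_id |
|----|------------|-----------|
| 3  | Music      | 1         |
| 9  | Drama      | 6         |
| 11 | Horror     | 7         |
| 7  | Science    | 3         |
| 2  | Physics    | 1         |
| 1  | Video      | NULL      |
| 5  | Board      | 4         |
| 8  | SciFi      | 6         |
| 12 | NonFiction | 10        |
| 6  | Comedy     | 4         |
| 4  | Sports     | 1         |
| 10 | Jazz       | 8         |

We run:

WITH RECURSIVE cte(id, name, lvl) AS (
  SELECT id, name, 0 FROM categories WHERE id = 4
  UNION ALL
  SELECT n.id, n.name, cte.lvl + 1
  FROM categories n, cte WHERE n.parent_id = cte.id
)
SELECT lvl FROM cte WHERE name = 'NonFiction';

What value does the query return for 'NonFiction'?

Base: id=4 (Sports) at lvl 0.
Iteration 1: rows with parent_id in {4} -> Board (id 5, lvl 1), Comedy (id 6, lvl 1).
Iteration 2: rows with parent_id in {5,6} -> SciFi (id 8, lvl 2), Drama (id 9, lvl 2).
Iteration 3: rows with parent_id in {8,9} -> Jazz (id 10, lvl 3).
Iteration 4: rows with parent_id in {10} -> NonFiction (id 12, lvl 4).
Iteration 5: no rows with parent_id in {12}; recursion stops.

4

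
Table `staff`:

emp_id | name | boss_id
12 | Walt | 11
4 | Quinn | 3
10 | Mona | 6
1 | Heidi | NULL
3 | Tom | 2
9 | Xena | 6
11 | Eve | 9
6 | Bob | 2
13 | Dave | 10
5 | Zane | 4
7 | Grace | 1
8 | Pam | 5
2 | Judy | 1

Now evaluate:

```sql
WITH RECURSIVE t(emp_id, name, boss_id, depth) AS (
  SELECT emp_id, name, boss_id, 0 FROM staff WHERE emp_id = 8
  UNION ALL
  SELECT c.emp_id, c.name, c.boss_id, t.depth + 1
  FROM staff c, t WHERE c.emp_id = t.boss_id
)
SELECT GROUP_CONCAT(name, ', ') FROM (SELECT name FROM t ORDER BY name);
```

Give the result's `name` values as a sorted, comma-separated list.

Heidi, Judy, Pam, Quinn, Tom, Zane

Base: emp_id=8 (Pam), boss_id=5, depth 0.
Iteration 1: join on emp_id=5 -> Zane (id 5, boss_id=4, depth 1).
Iteration 2: join on emp_id=4 -> Quinn (id 4, boss_id=3, depth 2).
Iteration 3: join on emp_id=3 -> Tom (id 3, boss_id=2, depth 3).
Iteration 4: join on emp_id=2 -> Judy (id 2, boss_id=1, depth 4).
Iteration 5: join on emp_id=1 -> Heidi (id 1, boss_id=NULL, depth 5).
Iteration 6: boss_id is NULL; no match; recursion stops.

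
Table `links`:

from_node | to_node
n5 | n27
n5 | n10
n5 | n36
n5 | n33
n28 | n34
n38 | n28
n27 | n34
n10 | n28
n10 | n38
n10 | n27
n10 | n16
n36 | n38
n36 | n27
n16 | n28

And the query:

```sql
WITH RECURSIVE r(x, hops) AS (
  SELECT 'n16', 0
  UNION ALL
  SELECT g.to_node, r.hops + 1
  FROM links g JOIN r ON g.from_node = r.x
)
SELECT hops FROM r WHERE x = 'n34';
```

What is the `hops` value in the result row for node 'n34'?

2

Base: (n16, hops=0).
Iteration 1: edges from {n16} -> (n28, hops=1).
Iteration 2: edges from {n28} -> (n34, hops=2).
Iteration 3: no outgoing edges from {n34}; recursion stops.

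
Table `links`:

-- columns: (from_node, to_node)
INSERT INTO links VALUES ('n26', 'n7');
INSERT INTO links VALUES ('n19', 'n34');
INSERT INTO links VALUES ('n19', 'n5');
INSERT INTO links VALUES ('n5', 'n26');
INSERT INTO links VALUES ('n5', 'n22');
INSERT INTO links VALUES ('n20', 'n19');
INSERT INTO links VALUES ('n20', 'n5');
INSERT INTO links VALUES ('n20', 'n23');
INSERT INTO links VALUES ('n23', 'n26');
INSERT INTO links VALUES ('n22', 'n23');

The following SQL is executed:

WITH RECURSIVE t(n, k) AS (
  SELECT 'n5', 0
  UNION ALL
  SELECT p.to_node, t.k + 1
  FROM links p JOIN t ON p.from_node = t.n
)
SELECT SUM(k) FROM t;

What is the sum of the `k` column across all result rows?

Base: (n5, k=0).
Iteration 1: edges from {n5} -> (n22, k=1), (n26, k=1).
Iteration 2: edges from {n22,n26} -> (n23, k=2), (n7, k=2).
Iteration 3: edges from {n23,n7} -> (n26, k=3).
Iteration 4: edges from {n26} -> (n7, k=4).
Iteration 5: no outgoing edges from {n7}; recursion stops.
SUM(k) = 0 + 1 + 1 + 2 + 2 + 3 + 4 = 13.

13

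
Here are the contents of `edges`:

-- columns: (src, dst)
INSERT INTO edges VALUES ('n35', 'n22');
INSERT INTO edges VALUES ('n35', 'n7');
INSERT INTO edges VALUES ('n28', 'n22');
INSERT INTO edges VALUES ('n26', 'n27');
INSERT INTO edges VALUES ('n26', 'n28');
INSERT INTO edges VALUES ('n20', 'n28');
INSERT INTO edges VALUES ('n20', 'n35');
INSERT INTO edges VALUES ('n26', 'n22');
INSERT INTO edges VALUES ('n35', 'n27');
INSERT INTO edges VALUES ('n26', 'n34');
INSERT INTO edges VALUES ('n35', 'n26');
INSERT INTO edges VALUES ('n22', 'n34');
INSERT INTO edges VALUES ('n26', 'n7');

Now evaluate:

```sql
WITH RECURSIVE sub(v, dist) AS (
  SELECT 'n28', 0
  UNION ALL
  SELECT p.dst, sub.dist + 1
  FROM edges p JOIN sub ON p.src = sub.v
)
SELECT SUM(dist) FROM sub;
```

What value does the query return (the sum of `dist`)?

Base: (n28, dist=0).
Iteration 1: edges from {n28} -> (n22, dist=1).
Iteration 2: edges from {n22} -> (n34, dist=2).
Iteration 3: no outgoing edges from {n34}; recursion stops.
SUM(dist) = 0 + 1 + 2 = 3.

3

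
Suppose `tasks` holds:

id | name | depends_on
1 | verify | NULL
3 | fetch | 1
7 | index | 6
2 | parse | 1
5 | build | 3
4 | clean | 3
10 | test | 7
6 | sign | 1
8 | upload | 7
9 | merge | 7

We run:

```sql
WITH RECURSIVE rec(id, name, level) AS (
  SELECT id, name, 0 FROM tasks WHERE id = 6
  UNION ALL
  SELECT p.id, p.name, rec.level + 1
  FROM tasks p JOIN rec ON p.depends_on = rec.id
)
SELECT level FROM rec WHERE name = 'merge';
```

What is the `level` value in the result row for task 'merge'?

Base: id=6 (sign) at level 0.
Iteration 1: rows with depends_on in {6} -> index (id 7, level 1).
Iteration 2: rows with depends_on in {7} -> upload (id 8, level 2), merge (id 9, level 2), test (id 10, level 2).
Iteration 3: no rows with depends_on in {8,9,10}; recursion stops.

2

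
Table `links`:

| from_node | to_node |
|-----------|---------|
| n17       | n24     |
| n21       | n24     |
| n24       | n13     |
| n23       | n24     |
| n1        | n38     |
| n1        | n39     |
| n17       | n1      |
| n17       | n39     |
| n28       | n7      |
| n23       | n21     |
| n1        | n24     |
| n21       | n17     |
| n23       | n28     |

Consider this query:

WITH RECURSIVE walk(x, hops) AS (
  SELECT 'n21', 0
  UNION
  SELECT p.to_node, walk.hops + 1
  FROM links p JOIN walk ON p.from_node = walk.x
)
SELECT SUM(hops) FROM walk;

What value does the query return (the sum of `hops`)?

Base: (n21, hops=0).
Iteration 1: edges from {n21} -> (n17, hops=1), (n24, hops=1).
Iteration 2: edges from {n17,n24} -> (n1, hops=2), (n13, hops=2), (n24, hops=2), (n39, hops=2).
Iteration 3: edges from {n1,n13,n24,n39} -> (n13, hops=3), (n24, hops=3), (n38, hops=3), (n39, hops=3).
Iteration 4: edges from {n13,n24,n38,n39} -> (n13, hops=4).
Iteration 5: no outgoing edges from {n13}; recursion stops.
SUM(hops) = 0 + 1 + 1 + 2 + 2 + 2 + 2 + 3 + 3 + 3 + 3 + 4 = 26.

26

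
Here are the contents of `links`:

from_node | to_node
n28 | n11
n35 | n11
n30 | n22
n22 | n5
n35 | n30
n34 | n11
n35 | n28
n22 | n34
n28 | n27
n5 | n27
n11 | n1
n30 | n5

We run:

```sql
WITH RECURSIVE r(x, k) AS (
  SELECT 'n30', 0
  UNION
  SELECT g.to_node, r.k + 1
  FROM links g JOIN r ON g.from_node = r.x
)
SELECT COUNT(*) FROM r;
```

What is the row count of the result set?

9

Base: (n30, k=0).
Iteration 1: edges from {n30} -> (n22, k=1), (n5, k=1).
Iteration 2: edges from {n22,n5} -> (n27, k=2), (n34, k=2), (n5, k=2).
Iteration 3: edges from {n27,n34,n5} -> (n11, k=3), (n27, k=3).
Iteration 4: edges from {n11,n27} -> (n1, k=4).
Iteration 5: no outgoing edges from {n1}; recursion stops.
Total rows emitted: 9.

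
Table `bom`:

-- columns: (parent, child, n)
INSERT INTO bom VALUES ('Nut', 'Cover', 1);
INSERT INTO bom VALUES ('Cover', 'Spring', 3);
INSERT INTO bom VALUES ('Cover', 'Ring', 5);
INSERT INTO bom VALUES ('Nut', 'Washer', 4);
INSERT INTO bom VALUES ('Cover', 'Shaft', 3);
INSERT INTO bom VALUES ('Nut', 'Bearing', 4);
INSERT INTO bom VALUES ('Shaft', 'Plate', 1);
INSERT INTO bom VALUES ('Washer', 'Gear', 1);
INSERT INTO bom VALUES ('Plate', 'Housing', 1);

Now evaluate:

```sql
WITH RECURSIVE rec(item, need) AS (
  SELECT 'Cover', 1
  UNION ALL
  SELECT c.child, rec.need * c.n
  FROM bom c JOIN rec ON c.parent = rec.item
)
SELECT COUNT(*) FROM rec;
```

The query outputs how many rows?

6

Base: (Cover, need=1).
Iteration 1: components of {Cover} -> Ring = 1*5 = 5, Shaft = 1*3 = 3, Spring = 1*3 = 3.
Iteration 2: components of {Ring,Shaft,Spring} -> Plate = 3*1 = 3.
Iteration 3: components of {Plate} -> Housing = 3*1 = 3.
Iteration 4: no further components; recursion stops.
Total rows emitted: 6.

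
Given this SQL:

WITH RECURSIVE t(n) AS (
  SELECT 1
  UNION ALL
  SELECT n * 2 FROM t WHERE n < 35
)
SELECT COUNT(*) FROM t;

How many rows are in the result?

Base: n=1.
Iteration 1: 1 < 35 holds -> n = 1 * 2 = 2.
Iteration 2: 2 < 35 holds -> n = 2 * 2 = 4.
Iteration 3: 4 < 35 holds -> n = 4 * 2 = 8.
Iteration 4: 8 < 35 holds -> n = 8 * 2 = 16.
Iteration 5: 16 < 35 holds -> n = 16 * 2 = 32.
Iteration 6: 32 < 35 holds -> n = 32 * 2 = 64.
Iteration 7: 64 < 35 fails; recursion stops.
Total rows emitted: 7.

7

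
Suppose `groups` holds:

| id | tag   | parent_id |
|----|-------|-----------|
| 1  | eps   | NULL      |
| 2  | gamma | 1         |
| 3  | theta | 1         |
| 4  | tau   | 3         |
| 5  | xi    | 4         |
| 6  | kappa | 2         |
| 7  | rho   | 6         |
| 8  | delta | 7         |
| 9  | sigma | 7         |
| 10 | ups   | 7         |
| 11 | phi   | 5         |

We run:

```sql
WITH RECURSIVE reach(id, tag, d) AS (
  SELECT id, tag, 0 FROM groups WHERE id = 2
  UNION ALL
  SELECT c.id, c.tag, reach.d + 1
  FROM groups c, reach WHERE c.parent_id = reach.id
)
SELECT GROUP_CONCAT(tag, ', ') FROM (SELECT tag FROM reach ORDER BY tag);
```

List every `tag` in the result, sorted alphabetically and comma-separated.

delta, gamma, kappa, rho, sigma, ups

Base: id=2 (gamma) at d 0.
Iteration 1: rows with parent_id in {2} -> kappa (id 6, d 1).
Iteration 2: rows with parent_id in {6} -> rho (id 7, d 2).
Iteration 3: rows with parent_id in {7} -> delta (id 8, d 3), sigma (id 9, d 3), ups (id 10, d 3).
Iteration 4: no rows with parent_id in {8,9,10}; recursion stops.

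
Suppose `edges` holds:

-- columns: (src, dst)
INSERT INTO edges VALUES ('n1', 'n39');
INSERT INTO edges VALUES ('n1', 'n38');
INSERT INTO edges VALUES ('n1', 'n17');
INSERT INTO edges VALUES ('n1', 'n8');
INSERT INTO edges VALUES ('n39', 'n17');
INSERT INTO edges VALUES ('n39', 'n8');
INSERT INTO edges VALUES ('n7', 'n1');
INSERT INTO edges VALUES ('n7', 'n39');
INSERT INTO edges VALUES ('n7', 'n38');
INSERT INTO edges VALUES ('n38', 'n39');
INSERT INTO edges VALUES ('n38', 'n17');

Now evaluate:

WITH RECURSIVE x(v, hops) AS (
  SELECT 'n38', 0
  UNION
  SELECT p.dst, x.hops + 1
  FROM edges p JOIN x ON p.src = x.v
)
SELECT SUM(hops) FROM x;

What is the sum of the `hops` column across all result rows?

6

Base: (n38, hops=0).
Iteration 1: edges from {n38} -> (n17, hops=1), (n39, hops=1).
Iteration 2: edges from {n17,n39} -> (n17, hops=2), (n8, hops=2).
Iteration 3: no outgoing edges from {n17,n8}; recursion stops.
SUM(hops) = 0 + 1 + 1 + 2 + 2 = 6.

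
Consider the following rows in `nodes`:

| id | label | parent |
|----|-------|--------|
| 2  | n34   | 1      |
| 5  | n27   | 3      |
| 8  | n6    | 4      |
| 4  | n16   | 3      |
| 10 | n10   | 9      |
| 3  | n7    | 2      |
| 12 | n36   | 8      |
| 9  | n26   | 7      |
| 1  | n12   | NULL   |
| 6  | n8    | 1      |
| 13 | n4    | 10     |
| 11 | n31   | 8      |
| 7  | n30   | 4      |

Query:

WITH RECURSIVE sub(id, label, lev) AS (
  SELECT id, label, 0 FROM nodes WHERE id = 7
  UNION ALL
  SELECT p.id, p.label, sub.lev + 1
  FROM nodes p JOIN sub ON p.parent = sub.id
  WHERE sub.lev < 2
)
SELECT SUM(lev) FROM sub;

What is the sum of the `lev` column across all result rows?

Base: id=7 (n30) at lev 0.
Iteration 1: rows with parent in {7} -> n26 (id 9, lev 1).
Iteration 2: rows with parent in {9} -> n10 (id 10, lev 2).
Iteration 3: lev < 2 fails for all current rows; recursion stops.
SUM(lev) = 0 + 1 + 2 = 3.

3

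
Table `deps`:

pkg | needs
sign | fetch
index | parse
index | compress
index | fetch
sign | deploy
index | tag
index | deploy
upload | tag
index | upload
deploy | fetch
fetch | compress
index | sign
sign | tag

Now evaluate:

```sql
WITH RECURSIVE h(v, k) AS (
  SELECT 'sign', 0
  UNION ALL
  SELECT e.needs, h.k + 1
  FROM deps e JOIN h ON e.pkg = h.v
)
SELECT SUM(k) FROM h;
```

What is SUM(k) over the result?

Base: (sign, k=0).
Iteration 1: edges from {sign} -> (deploy, k=1), (fetch, k=1), (tag, k=1).
Iteration 2: edges from {deploy,fetch,tag} -> (compress, k=2), (fetch, k=2).
Iteration 3: edges from {compress,fetch} -> (compress, k=3).
Iteration 4: no outgoing edges from {compress}; recursion stops.
SUM(k) = 0 + 1 + 1 + 1 + 2 + 2 + 3 = 10.

10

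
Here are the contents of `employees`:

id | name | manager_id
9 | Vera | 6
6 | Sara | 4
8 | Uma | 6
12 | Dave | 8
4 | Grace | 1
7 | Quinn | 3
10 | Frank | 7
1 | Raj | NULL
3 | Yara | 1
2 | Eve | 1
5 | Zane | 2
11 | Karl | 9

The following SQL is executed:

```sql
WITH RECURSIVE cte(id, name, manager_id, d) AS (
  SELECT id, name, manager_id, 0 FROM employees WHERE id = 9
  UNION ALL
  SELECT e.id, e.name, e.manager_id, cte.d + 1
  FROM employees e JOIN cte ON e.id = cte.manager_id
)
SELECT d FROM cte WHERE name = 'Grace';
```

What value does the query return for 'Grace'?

2

Base: id=9 (Vera), manager_id=6, d 0.
Iteration 1: join on id=6 -> Sara (id 6, manager_id=4, d 1).
Iteration 2: join on id=4 -> Grace (id 4, manager_id=1, d 2).
Iteration 3: join on id=1 -> Raj (id 1, manager_id=NULL, d 3).
Iteration 4: manager_id is NULL; no match; recursion stops.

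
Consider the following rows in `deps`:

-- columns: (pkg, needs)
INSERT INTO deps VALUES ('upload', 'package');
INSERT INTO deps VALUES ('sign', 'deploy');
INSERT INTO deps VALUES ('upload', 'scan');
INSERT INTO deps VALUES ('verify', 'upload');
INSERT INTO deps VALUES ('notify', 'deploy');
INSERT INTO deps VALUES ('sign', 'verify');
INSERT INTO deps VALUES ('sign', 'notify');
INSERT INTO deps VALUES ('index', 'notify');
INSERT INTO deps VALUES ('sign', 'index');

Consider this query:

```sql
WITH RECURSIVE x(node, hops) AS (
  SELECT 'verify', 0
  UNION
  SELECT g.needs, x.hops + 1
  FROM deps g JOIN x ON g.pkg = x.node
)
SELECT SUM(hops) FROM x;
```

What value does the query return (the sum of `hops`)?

Base: (verify, hops=0).
Iteration 1: edges from {verify} -> (upload, hops=1).
Iteration 2: edges from {upload} -> (package, hops=2), (scan, hops=2).
Iteration 3: no outgoing edges from {package,scan}; recursion stops.
SUM(hops) = 0 + 1 + 2 + 2 = 5.

5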